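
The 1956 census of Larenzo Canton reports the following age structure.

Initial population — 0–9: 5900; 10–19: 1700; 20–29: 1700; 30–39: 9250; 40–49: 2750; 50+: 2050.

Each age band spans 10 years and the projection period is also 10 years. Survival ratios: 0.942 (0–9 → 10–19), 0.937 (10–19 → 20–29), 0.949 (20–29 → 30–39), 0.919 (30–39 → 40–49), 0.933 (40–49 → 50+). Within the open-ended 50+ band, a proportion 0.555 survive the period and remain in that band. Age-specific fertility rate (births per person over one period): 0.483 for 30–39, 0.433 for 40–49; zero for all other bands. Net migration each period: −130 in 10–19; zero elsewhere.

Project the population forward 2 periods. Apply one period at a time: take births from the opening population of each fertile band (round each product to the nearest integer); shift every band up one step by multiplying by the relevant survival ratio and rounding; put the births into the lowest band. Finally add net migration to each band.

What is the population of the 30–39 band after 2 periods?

After projecting period 1:
Births: 9250 * 0.483 = 4468  |  2750 * 0.433 = 1191 → total 5659
10–19: 5900 * 0.942 = 5558
20–29: 1700 * 0.937 = 1593
30–39: 1700 * 0.949 = 1613
40–49: 9250 * 0.919 = 8501
50+: 2750 * 0.933 + 2050 * 0.555 = 2566 + 1138 = 3704
Net migration: 10–19 − 130 → 5428
End of period: [5659, 5428, 1593, 1613, 8501, 3704]
After projecting period 2:
Births: 1613 * 0.483 = 779  |  8501 * 0.433 = 3681 → total 4460
10–19: 5659 * 0.942 = 5331
20–29: 5428 * 0.937 = 5086
30–39: 1593 * 0.949 = 1512
40–49: 1613 * 0.919 = 1482
50+: 8501 * 0.933 + 3704 * 0.555 = 7931 + 2056 = 9987
Net migration: 10–19 − 130 → 5201
End of period: [4460, 5201, 5086, 1512, 1482, 9987]

1512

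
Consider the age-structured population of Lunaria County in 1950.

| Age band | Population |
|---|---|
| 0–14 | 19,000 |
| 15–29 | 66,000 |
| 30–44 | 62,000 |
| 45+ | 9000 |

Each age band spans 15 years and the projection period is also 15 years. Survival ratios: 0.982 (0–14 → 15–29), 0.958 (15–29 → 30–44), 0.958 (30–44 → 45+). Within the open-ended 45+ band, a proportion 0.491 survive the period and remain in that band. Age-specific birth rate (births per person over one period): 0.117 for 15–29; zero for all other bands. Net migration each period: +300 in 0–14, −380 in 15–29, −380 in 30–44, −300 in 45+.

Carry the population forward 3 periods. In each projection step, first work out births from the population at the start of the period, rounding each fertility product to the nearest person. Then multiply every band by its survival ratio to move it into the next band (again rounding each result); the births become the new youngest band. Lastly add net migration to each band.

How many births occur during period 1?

After projecting period 1:
Births: 66000 × 0.117 = 7722
15–29: 19000 × 0.982 = 18658
30–44: 66000 × 0.958 = 63228
45+: 62000 × 0.958 + 9000 × 0.491 = 59396 + 4419 = 63815
Net migration: 0–14 + 300 → 8022; 15–29 − 380 → 18278; 30–44 − 380 → 62848; 45+ − 300 → 63515
Population now: 0–14=8022, 15–29=18278, 30–44=62848, 45+=63515

7722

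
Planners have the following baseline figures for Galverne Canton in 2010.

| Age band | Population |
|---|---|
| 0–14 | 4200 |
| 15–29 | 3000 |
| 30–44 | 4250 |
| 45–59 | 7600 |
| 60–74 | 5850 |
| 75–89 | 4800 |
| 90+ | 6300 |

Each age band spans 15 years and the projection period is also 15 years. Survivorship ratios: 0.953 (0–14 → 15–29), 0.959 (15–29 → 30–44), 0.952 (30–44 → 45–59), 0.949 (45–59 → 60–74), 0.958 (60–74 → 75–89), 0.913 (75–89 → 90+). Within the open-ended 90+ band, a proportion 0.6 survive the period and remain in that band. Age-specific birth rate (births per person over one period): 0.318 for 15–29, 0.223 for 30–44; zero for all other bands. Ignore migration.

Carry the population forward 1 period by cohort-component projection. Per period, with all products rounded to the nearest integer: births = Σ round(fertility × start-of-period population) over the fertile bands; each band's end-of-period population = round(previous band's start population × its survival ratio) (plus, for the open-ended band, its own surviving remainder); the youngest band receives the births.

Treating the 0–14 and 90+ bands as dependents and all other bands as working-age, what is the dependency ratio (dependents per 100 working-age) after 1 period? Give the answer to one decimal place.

(Bands numbered youngest = 1 to oldest = 7.)
[period 1]
Births: 3000 × 0.318 = 954, 4250 × 0.223 = 948 → 1902
Band 2: 4200 × 0.953 = 4003
Band 3: 3000 × 0.959 = 2877
Band 4: 4250 × 0.952 = 4046
Band 5: 7600 × 0.949 = 7212
Band 6: 5850 × 0.958 = 5604
Band 7: 4800 × 0.913 + 6300 × 0.6 = 4382 + 3780 = 8162
Population now: 0–14=1902, 15–29=4003, 30–44=2877, 45–59=4046, 60–74=7212, 75–89=5604, 90+=8162
Dependents (band 0–14 + band 90+) = 1902 + 8162 = 10064; working-age = 23742; ratio = 10064/23742 × 100 = 42.4

42.4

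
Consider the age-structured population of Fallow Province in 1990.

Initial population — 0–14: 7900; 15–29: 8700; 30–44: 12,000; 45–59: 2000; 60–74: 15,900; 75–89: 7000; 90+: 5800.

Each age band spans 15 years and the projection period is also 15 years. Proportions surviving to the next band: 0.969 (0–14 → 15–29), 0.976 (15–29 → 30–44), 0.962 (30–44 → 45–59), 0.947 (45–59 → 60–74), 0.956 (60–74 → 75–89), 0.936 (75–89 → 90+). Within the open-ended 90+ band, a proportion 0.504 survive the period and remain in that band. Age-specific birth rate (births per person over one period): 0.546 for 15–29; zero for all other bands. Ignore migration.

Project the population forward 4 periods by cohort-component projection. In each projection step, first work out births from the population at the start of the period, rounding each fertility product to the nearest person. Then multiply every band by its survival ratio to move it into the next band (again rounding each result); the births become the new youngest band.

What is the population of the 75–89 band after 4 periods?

Numbering the bands 1..7 from youngest to oldest:
[period 1]
Births: 8700 × 0.546 = 4750
Band 2: 7900 × 0.969 = 7655
Band 3: 8700 × 0.976 = 8491
Band 4: 12000 × 0.962 = 11544
Band 5: 2000 × 0.947 = 1894
Band 6: 15900 × 0.956 = 15200
Band 7: 7000 × 0.936 + 5800 × 0.504 = 6552 + 2923 = 9475
Population now: 0–14=4750, 15–29=7655, 30–44=8491, 45–59=11544, 60–74=1894, 75–89=15200, 90+=9475
[period 2]
Births: 7655 × 0.546 = 4180
Band 2: 4750 × 0.969 = 4603
Band 3: 7655 × 0.976 = 7471
Band 4: 8491 × 0.962 = 8168
Band 5: 11544 × 0.947 = 10932
Band 6: 1894 × 0.956 = 1811
Band 7: 15200 × 0.936 + 9475 × 0.504 = 14227 + 4775 = 19002
Population now: 0–14=4180, 15–29=4603, 30–44=7471, 45–59=8168, 60–74=10932, 75–89=1811, 90+=19002
[period 3]
Births: 4603 × 0.546 = 2513
Band 2: 4180 × 0.969 = 4050
Band 3: 4603 × 0.976 = 4493
Band 4: 7471 × 0.962 = 7187
Band 5: 8168 × 0.947 = 7735
Band 6: 10932 × 0.956 = 10451
Band 7: 1811 × 0.936 + 19002 × 0.504 = 1695 + 9577 = 11272
Population now: 0–14=2513, 15–29=4050, 30–44=4493, 45–59=7187, 60–74=7735, 75–89=10451, 90+=11272
[period 4]
Births: 4050 × 0.546 = 2211
Band 2: 2513 × 0.969 = 2435
Band 3: 4050 × 0.976 = 3953
Band 4: 4493 × 0.962 = 4322
Band 5: 7187 × 0.947 = 6806
Band 6: 7735 × 0.956 = 7395
Band 7: 10451 × 0.936 + 11272 × 0.504 = 9782 + 5681 = 15463
Population now: 0–14=2211, 15–29=2435, 30–44=3953, 45–59=4322, 60–74=6806, 75–89=7395, 90+=15463

7395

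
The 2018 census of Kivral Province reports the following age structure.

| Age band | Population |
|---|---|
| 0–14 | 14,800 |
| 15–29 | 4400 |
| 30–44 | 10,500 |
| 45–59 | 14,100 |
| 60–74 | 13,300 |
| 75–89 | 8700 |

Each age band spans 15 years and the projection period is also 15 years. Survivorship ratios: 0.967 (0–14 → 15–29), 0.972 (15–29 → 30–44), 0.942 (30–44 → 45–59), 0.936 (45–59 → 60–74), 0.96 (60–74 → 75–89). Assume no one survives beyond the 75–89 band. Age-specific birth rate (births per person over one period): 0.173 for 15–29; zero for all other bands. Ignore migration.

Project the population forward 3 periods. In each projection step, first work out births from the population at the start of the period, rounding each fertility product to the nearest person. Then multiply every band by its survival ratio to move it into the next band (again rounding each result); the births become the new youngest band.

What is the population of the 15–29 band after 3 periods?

Let band 1 be 0–14 through band 6 = 75–89.
[period 1]
Births: 4400 × 0.173 = 761
Band 2: 14800 × 0.967 = 14312
Band 3: 4400 × 0.972 = 4277
Band 4: 10500 × 0.942 = 9891
Band 5: 14100 × 0.936 = 13198
Band 6: 13300 × 0.96 = 12768
→ [761, 14312, 4277, 9891, 13198, 12768]
[period 2]
Births: 14312 × 0.173 = 2476
Band 2: 761 × 0.967 = 736
Band 3: 14312 × 0.972 = 13911
Band 4: 4277 × 0.942 = 4029
Band 5: 9891 × 0.936 = 9258
Band 6: 13198 × 0.96 = 12670
→ [2476, 736, 13911, 4029, 9258, 12670]
[period 3]
Births: 736 × 0.173 = 127
Band 2: 2476 × 0.967 = 2394
Band 3: 736 × 0.972 = 715
Band 4: 13911 × 0.942 = 13104
Band 5: 4029 × 0.936 = 3771
Band 6: 9258 × 0.96 = 8888
→ [127, 2394, 715, 13104, 3771, 8888]

2394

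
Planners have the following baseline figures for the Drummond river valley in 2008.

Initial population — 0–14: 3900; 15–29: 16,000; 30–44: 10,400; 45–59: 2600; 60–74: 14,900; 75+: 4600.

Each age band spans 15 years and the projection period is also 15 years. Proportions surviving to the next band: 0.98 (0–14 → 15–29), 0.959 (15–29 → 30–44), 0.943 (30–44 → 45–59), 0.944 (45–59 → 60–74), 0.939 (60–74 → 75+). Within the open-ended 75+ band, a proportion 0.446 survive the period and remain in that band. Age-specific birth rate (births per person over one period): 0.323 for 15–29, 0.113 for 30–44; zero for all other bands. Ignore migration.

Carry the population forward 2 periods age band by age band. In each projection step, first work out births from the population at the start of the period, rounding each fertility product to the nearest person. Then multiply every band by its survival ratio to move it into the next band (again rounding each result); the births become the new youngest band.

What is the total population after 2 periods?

[period 1]
Births: 16000 × 0.323 = 5168 ; 10400 × 0.113 = 1175 ⇒ total 6343
15–29: 3900 × 0.98 = 3822
30–44: 16000 × 0.959 = 15344
45–59: 10400 × 0.943 = 9807
60–74: 2600 × 0.944 = 2454
75+: 14900 × 0.939 + 4600 × 0.446 = 13991 + 2052 = 16043
End of period: [6343, 3822, 15344, 9807, 2454, 16043]
[period 2]
Births: 3822 × 0.323 = 1235 ; 15344 × 0.113 = 1734 ⇒ total 2969
15–29: 6343 × 0.98 = 6216
30–44: 3822 × 0.959 = 3665
45–59: 15344 × 0.943 = 14469
60–74: 9807 × 0.944 = 9258
75+: 2454 × 0.939 + 16043 × 0.446 = 2304 + 7155 = 9459
End of period: [2969, 6216, 3665, 14469, 9258, 9459]
Total after period 2: 2969 + 6216 + 3665 + 14469 + 9258 + 9459 = 46036

46036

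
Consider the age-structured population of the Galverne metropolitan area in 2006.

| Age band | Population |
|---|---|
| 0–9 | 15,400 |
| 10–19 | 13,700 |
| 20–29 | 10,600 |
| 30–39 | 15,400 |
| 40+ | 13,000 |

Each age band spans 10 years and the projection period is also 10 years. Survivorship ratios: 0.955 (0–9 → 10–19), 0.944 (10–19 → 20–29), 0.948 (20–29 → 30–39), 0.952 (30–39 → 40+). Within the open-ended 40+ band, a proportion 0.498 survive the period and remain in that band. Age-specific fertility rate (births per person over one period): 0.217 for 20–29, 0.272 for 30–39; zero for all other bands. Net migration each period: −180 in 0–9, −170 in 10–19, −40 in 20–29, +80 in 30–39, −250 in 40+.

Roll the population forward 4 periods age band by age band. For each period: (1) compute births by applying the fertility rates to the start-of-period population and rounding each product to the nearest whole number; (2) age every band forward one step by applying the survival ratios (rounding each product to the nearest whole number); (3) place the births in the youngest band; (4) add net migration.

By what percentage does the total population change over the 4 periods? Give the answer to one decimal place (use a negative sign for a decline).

-36.9

Call the groups 1 to 5, youngest first.
Period 1.
Births: 10600 × 0.217 = 2300  |  15400 × 0.272 = 4189 → 6489
Group 2: 15400 × 0.955 = 14707
Group 3: 13700 × 0.944 = 12933
Group 4: 10600 × 0.948 = 10049
Group 5: 15400 × 0.952 + 13000 × 0.498 = 14661 + 6474 = 21135
Net migration: Group 1 − 180 → 6309; Group 2 − 170 → 14537; Group 3 − 40 → 12893; Group 4 + 80 → 10129; Group 5 − 250 → 20885
→ [6309, 14537, 12893, 10129, 20885]
Period 2.
Births: 12893 × 0.217 = 2798  |  10129 × 0.272 = 2755 → 5553
Group 2: 6309 × 0.955 = 6025
Group 3: 14537 × 0.944 = 13723
Group 4: 12893 × 0.948 = 12223
Group 5: 10129 × 0.952 + 20885 × 0.498 = 9643 + 10401 = 20044
Net migration: Group 1 − 180 → 5373; Group 2 − 170 → 5855; Group 3 − 40 → 13683; Group 4 + 80 → 12303; Group 5 − 250 → 19794
→ [5373, 5855, 13683, 12303, 19794]
Period 3.
Births: 13683 × 0.217 = 2969  |  12303 × 0.272 = 3346 → 6315
Group 2: 5373 × 0.955 = 5131
Group 3: 5855 × 0.944 = 5527
Group 4: 13683 × 0.948 = 12971
Group 5: 12303 × 0.952 + 19794 × 0.498 = 11712 + 9857 = 21569
Net migration: Group 1 − 180 → 6135; Group 2 − 170 → 4961; Group 3 − 40 → 5487; Group 4 + 80 → 13051; Group 5 − 250 → 21319
→ [6135, 4961, 5487, 13051, 21319]
Period 4.
Births: 5487 × 0.217 = 1191  |  13051 × 0.272 = 3550 → 4741
Group 2: 6135 × 0.955 = 5859
Group 3: 4961 × 0.944 = 4683
Group 4: 5487 × 0.948 = 5202
Group 5: 13051 × 0.952 + 21319 × 0.498 = 12425 + 10617 = 23042
Net migration: Group 1 − 180 → 4561; Group 2 − 170 → 5689; Group 3 − 40 → 4643; Group 4 + 80 → 5282; Group 5 − 250 → 22792
→ [4561, 5689, 4643, 5282, 22792]
Total: 68100 → 42967; change = -25133; percentage change = -36.9%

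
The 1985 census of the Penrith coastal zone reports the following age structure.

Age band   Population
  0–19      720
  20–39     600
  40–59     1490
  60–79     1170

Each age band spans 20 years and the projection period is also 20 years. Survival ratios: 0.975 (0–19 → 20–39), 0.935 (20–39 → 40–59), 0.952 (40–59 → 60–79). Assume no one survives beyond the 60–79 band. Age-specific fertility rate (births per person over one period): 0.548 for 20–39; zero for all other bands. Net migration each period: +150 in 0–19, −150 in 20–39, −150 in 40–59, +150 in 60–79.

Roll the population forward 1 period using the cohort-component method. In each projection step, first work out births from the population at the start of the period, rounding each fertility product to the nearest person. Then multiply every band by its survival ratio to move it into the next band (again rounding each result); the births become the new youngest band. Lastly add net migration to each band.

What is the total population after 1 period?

3010

Numbering the groups 1..4 from youngest to oldest:
Period 1.
Births: 600 * 0.548 = 329
Group 2: 720 * 0.975 = 702
Group 3: 600 * 0.935 = 561
Group 4: 1490 * 0.952 = 1418
Net migration: Group 1 + 150 → 479; Group 2 − 150 → 552; Group 3 − 150 → 411; Group 4 + 150 → 1568
End of period: [479, 552, 411, 1568]
Total after period 1: 479 + 552 + 411 + 1568 = 3010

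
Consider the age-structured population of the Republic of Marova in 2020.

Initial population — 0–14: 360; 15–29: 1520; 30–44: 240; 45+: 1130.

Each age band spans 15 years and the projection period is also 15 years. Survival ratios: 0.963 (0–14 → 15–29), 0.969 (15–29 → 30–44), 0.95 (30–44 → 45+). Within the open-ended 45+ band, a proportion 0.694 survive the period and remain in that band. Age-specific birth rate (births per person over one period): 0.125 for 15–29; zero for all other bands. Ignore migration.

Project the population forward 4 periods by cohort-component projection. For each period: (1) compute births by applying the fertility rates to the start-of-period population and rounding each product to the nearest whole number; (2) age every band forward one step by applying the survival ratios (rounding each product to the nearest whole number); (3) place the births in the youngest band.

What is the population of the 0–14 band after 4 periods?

After projecting period 1:
Births: 1520 × 0.125 = 190
15–29: 360 × 0.963 = 347
30–44: 1520 × 0.969 = 1473
45+: 240 × 0.95 + 1130 × 0.694 = 228 + 784 = 1012
→ [190, 347, 1473, 1012]
After projecting period 2:
Births: 347 × 0.125 = 43
15–29: 190 × 0.963 = 183
30–44: 347 × 0.969 = 336
45+: 1473 × 0.95 + 1012 × 0.694 = 1399 + 702 = 2101
→ [43, 183, 336, 2101]
After projecting period 3:
Births: 183 × 0.125 = 23
15–29: 43 × 0.963 = 41
30–44: 183 × 0.969 = 177
45+: 336 × 0.95 + 2101 × 0.694 = 319 + 1458 = 1777
→ [23, 41, 177, 1777]
After projecting period 4:
Births: 41 × 0.125 = 5
15–29: 23 × 0.963 = 22
30–44: 41 × 0.969 = 40
45+: 177 × 0.95 + 1777 × 0.694 = 168 + 1233 = 1401
→ [5, 22, 40, 1401]

5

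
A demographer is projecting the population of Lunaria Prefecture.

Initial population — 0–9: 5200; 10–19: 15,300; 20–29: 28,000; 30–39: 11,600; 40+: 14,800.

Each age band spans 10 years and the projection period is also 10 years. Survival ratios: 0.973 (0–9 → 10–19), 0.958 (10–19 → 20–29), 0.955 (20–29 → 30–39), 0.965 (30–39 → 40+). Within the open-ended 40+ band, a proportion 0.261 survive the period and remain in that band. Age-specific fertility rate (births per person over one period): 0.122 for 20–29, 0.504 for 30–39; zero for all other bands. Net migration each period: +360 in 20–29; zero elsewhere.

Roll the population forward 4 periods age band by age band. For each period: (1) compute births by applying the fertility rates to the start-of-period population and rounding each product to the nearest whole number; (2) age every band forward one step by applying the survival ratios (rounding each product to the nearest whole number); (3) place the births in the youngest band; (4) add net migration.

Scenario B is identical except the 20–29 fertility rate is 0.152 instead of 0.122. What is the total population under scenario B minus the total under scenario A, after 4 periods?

[period 1]
Births: 28000 × 0.122 = 3416 ; 11600 × 0.504 = 5846 — total 9262
10–19: 5200 × 0.973 = 5060
20–29: 15300 × 0.958 = 14657
30–39: 28000 × 0.955 = 26740
40+: 11600 × 0.965 + 14800 × 0.261 = 11194 + 3863 = 15057
Net migration: 20–29 + 360 → 15017
→ [9262, 5060, 15017, 26740, 15057]
[period 2]
Births: 15017 × 0.122 = 1832 ; 26740 × 0.504 = 13477 — total 15309
10–19: 9262 × 0.973 = 9012
20–29: 5060 × 0.958 = 4847
30–39: 15017 × 0.955 = 14341
40+: 26740 × 0.965 + 15057 × 0.261 = 25804 + 3930 = 29734
Net migration: 20–29 + 360 → 5207
→ [15309, 9012, 5207, 14341, 29734]
[period 3]
Births: 5207 × 0.122 = 635 ; 14341 × 0.504 = 7228 — total 7863
10–19: 15309 × 0.973 = 14896
20–29: 9012 × 0.958 = 8633
30–39: 5207 × 0.955 = 4973
40+: 14341 × 0.965 + 29734 × 0.261 = 13839 + 7761 = 21600
Net migration: 20–29 + 360 → 8993
→ [7863, 14896, 8993, 4973, 21600]
[period 4]
Births: 8993 × 0.122 = 1097 ; 4973 × 0.504 = 2506 — total 3603
10–19: 7863 × 0.973 = 7651
20–29: 14896 × 0.958 = 14270
30–39: 8993 × 0.955 = 8588
40+: 4973 × 0.965 + 21600 × 0.261 = 4799 + 5638 = 10437
Net migration: 20–29 + 360 → 14630
→ [3603, 7651, 14630, 8588, 10437]
Scenario A total after 4 periods: 44909
Scenario B projection —
[period 1]
Births: 28000 × 0.152 = 4256 ; 11600 × 0.504 = 5846 — total 10102
10–19: 5200 × 0.973 = 5060
20–29: 15300 × 0.958 = 14657
30–39: 28000 × 0.955 = 26740
40+: 11600 × 0.965 + 14800 × 0.261 = 11194 + 3863 = 15057
Net migration: 20–29 + 360 → 15017
→ [10102, 5060, 15017, 26740, 15057]
[period 2]
Births: 15017 × 0.152 = 2283 ; 26740 × 0.504 = 13477 — total 15760
10–19: 10102 × 0.973 = 9829
20–29: 5060 × 0.958 = 4847
30–39: 15017 × 0.955 = 14341
40+: 26740 × 0.965 + 15057 × 0.261 = 25804 + 3930 = 29734
Net migration: 20–29 + 360 → 5207
→ [15760, 9829, 5207, 14341, 29734]
[period 3]
Births: 5207 × 0.152 = 791 ; 14341 × 0.504 = 7228 — total 8019
10–19: 15760 × 0.973 = 15334
20–29: 9829 × 0.958 = 9416
30–39: 5207 × 0.955 = 4973
40+: 14341 × 0.965 + 29734 × 0.261 = 13839 + 7761 = 21600
Net migration: 20–29 + 360 → 9776
→ [8019, 15334, 9776, 4973, 21600]
[period 4]
Births: 9776 × 0.152 = 1486 ; 4973 × 0.504 = 2506 — total 3992
10–19: 8019 × 0.973 = 7802
20–29: 15334 × 0.958 = 14690
30–39: 9776 × 0.955 = 9336
40+: 4973 × 0.965 + 21600 × 0.261 = 4799 + 5638 = 10437
Net migration: 20–29 + 360 → 15050
→ [3992, 7802, 15050, 9336, 10437]
Scenario B total after 4 periods: 46617
Difference B − A = 46617 − 44909 = 1708

1708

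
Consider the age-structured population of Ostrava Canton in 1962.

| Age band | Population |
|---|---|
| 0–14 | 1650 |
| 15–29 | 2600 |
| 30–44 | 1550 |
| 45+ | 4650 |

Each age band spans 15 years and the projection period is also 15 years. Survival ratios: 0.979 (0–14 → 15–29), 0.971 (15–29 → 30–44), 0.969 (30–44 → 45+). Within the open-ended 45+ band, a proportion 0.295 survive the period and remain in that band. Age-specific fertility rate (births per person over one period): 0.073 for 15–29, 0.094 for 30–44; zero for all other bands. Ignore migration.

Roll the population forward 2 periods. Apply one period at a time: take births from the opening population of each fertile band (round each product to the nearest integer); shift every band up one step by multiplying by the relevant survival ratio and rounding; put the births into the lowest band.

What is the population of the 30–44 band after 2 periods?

After projecting period 1:
Births: 2600 * 0.073 = 190, 1550 * 0.094 = 146 → 336
15–29: 1650 * 0.979 = 1615
30–44: 2600 * 0.971 = 2525
45+: 1550 * 0.969 + 4650 * 0.295 = 1502 + 1372 = 2874
Giving 336 / 1615 / 2525 / 2874.
After projecting period 2:
Births: 1615 * 0.073 = 118, 2525 * 0.094 = 237 → 355
15–29: 336 * 0.979 = 329
30–44: 1615 * 0.971 = 1568
45+: 2525 * 0.969 + 2874 * 0.295 = 2447 + 848 = 3295
Giving 355 / 329 / 1568 / 3295.

1568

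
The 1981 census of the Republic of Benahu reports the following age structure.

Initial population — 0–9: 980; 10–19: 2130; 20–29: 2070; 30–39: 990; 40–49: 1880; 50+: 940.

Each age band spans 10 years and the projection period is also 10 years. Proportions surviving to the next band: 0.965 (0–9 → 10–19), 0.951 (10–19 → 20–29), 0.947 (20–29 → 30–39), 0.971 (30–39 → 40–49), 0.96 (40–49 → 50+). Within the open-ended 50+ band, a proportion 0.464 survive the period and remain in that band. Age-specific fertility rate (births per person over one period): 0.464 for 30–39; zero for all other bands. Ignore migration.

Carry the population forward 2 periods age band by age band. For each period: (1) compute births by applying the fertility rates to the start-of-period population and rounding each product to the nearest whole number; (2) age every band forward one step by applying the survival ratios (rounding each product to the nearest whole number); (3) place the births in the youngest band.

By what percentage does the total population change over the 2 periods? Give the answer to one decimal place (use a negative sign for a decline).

Call the bands 1 to 6, youngest first.
Period 1:
Births: 990 * 0.464 = 459
Band 2: 980 * 0.965 = 946
Band 3: 2130 * 0.951 = 2026
Band 4: 2070 * 0.947 = 1960
Band 5: 990 * 0.971 = 961
Band 6: 1880 * 0.96 + 940 * 0.464 = 1805 + 436 = 2241
Population now: 0–9=459, 10–19=946, 20–29=2026, 30–39=1960, 40–49=961, 50+=2241
Period 2:
Births: 1960 * 0.464 = 909
Band 2: 459 * 0.965 = 443
Band 3: 946 * 0.951 = 900
Band 4: 2026 * 0.947 = 1919
Band 5: 1960 * 0.971 = 1903
Band 6: 961 * 0.96 + 2241 * 0.464 = 923 + 1040 = 1963
Population now: 0–9=909, 10–19=443, 20–29=900, 30–39=1919, 40–49=1903, 50+=1963
Total: 8990 → 8037; change = -953; percentage change = -10.6%

-10.6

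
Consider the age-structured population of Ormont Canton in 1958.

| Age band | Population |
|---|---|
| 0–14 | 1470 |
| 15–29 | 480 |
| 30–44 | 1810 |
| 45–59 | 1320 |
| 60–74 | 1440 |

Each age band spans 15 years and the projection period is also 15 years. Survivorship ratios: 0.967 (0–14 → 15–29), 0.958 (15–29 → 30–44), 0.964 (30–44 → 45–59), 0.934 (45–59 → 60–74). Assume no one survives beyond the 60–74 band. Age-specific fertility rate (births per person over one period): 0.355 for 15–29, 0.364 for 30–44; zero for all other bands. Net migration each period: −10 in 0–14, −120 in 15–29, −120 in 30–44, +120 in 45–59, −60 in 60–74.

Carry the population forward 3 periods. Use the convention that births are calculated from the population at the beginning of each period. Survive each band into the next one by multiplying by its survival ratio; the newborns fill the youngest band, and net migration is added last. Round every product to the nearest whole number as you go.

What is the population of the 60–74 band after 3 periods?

Let group 1 be 0–14 through group 5 = 60–74.
After projecting period 1:
Births: 480 × 0.355 = 170  |  1810 × 0.364 = 659 → 829
Group 2: 1470 × 0.967 = 1421
Group 3: 480 × 0.958 = 460
Group 4: 1810 × 0.964 = 1745
Group 5: 1320 × 0.934 = 1233
Net migration: Group 1 − 10 → 819; Group 2 − 120 → 1301; Group 3 − 120 → 340; Group 4 + 120 → 1865; Group 5 − 60 → 1173
End of period: [819, 1301, 340, 1865, 1173]
After projecting period 2:
Births: 1301 × 0.355 = 462  |  340 × 0.364 = 124 → 586
Group 2: 819 × 0.967 = 792
Group 3: 1301 × 0.958 = 1246
Group 4: 340 × 0.964 = 328
Group 5: 1865 × 0.934 = 1742
Net migration: Group 1 − 10 → 576; Group 2 − 120 → 672; Group 3 − 120 → 1126; Group 4 + 120 → 448; Group 5 − 60 → 1682
End of period: [576, 672, 1126, 448, 1682]
After projecting period 3:
Births: 672 × 0.355 = 239  |  1126 × 0.364 = 410 → 649
Group 2: 576 × 0.967 = 557
Group 3: 672 × 0.958 = 644
Group 4: 1126 × 0.964 = 1085
Group 5: 448 × 0.934 = 418
Net migration: Group 1 − 10 → 639; Group 2 − 120 → 437; Group 3 − 120 → 524; Group 4 + 120 → 1205; Group 5 − 60 → 358
End of period: [639, 437, 524, 1205, 358]

358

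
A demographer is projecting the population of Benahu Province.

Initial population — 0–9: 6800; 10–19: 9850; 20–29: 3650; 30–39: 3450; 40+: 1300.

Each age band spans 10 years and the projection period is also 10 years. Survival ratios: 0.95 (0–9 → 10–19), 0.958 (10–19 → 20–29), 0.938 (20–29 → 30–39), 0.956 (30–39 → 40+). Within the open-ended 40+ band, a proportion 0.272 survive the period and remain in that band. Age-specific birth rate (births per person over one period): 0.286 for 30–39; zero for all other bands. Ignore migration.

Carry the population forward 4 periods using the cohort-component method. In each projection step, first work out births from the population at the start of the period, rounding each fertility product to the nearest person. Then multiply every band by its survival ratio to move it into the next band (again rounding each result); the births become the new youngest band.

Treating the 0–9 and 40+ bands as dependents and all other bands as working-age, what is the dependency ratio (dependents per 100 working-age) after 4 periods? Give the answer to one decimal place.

237.5

(Groups numbered youngest = 1 to oldest = 5.)
After projecting period 1:
Births: 3450 × 0.286 = 987
Group 2: 6800 × 0.95 = 6460
Group 3: 9850 × 0.958 = 9436
Group 4: 3650 × 0.938 = 3424
Group 5: 3450 × 0.956 + 1300 × 0.272 = 3298 + 354 = 3652
Population now: 0–9=987, 10–19=6460, 20–29=9436, 30–39=3424, 40+=3652
After projecting period 2:
Births: 3424 × 0.286 = 979
Group 2: 987 × 0.95 = 938
Group 3: 6460 × 0.958 = 6189
Group 4: 9436 × 0.938 = 8851
Group 5: 3424 × 0.956 + 3652 × 0.272 = 3273 + 993 = 4266
Population now: 0–9=979, 10–19=938, 20–29=6189, 30–39=8851, 40+=4266
After projecting period 3:
Births: 8851 × 0.286 = 2531
Group 2: 979 × 0.95 = 930
Group 3: 938 × 0.958 = 899
Group 4: 6189 × 0.938 = 5805
Group 5: 8851 × 0.956 + 4266 × 0.272 = 8462 + 1160 = 9622
Population now: 0–9=2531, 10–19=930, 20–29=899, 30–39=5805, 40+=9622
After projecting period 4:
Births: 5805 × 0.286 = 1660
Group 2: 2531 × 0.95 = 2404
Group 3: 930 × 0.958 = 891
Group 4: 899 × 0.938 = 843
Group 5: 5805 × 0.956 + 9622 × 0.272 = 5550 + 2617 = 8167
Population now: 0–9=1660, 10–19=2404, 20–29=891, 30–39=843, 40+=8167
Dependents (band 0–9 + band 40+) = 1660 + 8167 = 9827; working-age = 4138; ratio = 9827/4138 × 100 = 237.5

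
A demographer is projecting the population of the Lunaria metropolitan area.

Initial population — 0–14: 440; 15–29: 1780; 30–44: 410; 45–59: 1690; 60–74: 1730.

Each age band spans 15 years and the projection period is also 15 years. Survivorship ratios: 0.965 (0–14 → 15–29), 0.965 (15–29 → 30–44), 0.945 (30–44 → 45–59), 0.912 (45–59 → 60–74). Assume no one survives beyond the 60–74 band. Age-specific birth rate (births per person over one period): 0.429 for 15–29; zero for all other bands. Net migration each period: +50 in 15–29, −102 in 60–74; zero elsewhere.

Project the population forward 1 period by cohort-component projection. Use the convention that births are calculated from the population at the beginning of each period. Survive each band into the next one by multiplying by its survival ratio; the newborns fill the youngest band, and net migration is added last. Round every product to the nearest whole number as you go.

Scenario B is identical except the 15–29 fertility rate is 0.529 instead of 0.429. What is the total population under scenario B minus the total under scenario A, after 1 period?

178

Let band 1 be 0–14 through band 5 = 60–74.
Period 1:
Births: 1780 * 0.429 = 764
Band 2: 440 * 0.965 = 425
Band 3: 1780 * 0.965 = 1718
Band 4: 410 * 0.945 = 387
Band 5: 1690 * 0.912 = 1541
Net migration: Band 2 + 50 → 475; Band 5 − 102 → 1439
End of period: [764, 475, 1718, 387, 1439]
Scenario A total after 1 period: 4783
Scenario B projection —
Period 1:
Births: 1780 * 0.529 = 942
Band 2: 440 * 0.965 = 425
Band 3: 1780 * 0.965 = 1718
Band 4: 410 * 0.945 = 387
Band 5: 1690 * 0.912 = 1541
Net migration: Band 2 + 50 → 475; Band 5 − 102 → 1439
End of period: [942, 475, 1718, 387, 1439]
Scenario B total after 1 period: 4961
Difference B − A = 4961 − 4783 = 178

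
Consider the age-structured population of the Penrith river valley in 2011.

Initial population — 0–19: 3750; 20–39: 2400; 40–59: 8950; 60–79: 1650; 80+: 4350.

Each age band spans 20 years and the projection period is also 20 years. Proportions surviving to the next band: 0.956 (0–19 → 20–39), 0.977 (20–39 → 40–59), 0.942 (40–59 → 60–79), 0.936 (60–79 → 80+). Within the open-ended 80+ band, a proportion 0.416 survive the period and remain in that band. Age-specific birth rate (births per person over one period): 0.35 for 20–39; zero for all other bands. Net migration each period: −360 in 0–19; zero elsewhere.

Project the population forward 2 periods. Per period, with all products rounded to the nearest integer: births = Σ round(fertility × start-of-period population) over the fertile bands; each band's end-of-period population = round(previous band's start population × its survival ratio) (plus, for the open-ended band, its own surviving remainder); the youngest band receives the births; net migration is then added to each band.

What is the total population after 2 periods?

16352

Period 1:
Births: 2400 × 0.35 = 840
20–39: 3750 × 0.956 = 3585
40–59: 2400 × 0.977 = 2345
60–79: 8950 × 0.942 = 8431
80+: 1650 × 0.936 + 4350 × 0.416 = 1544 + 1810 = 3354
Net migration: 0–19 − 360 → 480
Giving 480 / 3585 / 2345 / 8431 / 3354.
Period 2:
Births: 3585 × 0.35 = 1255
20–39: 480 × 0.956 = 459
40–59: 3585 × 0.977 = 3503
60–79: 2345 × 0.942 = 2209
80+: 8431 × 0.936 + 3354 × 0.416 = 7891 + 1395 = 9286
Net migration: 0–19 − 360 → 895
Giving 895 / 459 / 3503 / 2209 / 9286.
Total after period 2: 895 + 459 + 3503 + 2209 + 9286 = 16352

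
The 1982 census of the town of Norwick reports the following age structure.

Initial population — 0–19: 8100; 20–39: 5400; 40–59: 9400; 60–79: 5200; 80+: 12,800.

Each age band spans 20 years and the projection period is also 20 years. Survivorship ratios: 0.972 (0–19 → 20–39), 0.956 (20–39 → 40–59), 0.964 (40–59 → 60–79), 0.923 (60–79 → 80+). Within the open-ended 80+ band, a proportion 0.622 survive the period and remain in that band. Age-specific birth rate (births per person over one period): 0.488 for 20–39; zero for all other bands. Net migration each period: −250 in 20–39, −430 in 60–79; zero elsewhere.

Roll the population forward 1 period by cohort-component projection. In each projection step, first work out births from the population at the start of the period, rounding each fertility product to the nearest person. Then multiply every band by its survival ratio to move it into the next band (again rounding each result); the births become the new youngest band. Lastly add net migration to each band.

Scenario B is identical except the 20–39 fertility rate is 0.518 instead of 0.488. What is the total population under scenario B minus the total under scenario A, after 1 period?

[period 1]
Births: 5400 × 0.488 = 2635
20–39: 8100 × 0.972 = 7873
40–59: 5400 × 0.956 = 5162
60–79: 9400 × 0.964 = 9062
80+: 5200 × 0.923 + 12800 × 0.622 = 4800 + 7962 = 12762
Net migration: 20–39 − 250 → 7623; 60–79 − 430 → 8632
Giving 2635 / 7623 / 5162 / 8632 / 12762.
Scenario A total after 1 period: 36814
Scenario B projection —
[period 1]
Births: 5400 × 0.518 = 2797
20–39: 8100 × 0.972 = 7873
40–59: 5400 × 0.956 = 5162
60–79: 9400 × 0.964 = 9062
80+: 5200 × 0.923 + 12800 × 0.622 = 4800 + 7962 = 12762
Net migration: 20–39 − 250 → 7623; 60–79 − 430 → 8632
Giving 2797 / 7623 / 5162 / 8632 / 12762.
Scenario B total after 1 period: 36976
Difference B − A = 36976 − 36814 = 162

162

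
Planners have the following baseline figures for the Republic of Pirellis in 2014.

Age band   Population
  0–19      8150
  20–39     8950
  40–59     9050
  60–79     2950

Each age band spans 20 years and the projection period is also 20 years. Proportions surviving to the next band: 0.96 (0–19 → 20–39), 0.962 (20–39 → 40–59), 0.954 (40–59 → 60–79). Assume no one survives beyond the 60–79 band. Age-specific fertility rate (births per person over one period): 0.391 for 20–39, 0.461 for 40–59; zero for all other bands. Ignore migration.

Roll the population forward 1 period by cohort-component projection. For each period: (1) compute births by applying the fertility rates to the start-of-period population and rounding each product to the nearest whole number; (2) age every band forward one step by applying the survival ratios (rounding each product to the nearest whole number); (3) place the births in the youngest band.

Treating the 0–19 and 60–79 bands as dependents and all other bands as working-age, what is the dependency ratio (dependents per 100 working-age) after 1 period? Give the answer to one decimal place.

(Groups numbered youngest = 1 to oldest = 4.)
Period 1.
Births: 8950 × 0.391 = 3499, 9050 × 0.461 = 4172 → total 7671
Group 2: 8150 × 0.96 = 7824
Group 3: 8950 × 0.962 = 8610
Group 4: 9050 × 0.954 = 8634
Giving 7671 / 7824 / 8610 / 8634.
Dependents (band 0–19 + band 60–79) = 7671 + 8634 = 16305; working-age = 16434; ratio = 16305/16434 × 100 = 99.2

99.2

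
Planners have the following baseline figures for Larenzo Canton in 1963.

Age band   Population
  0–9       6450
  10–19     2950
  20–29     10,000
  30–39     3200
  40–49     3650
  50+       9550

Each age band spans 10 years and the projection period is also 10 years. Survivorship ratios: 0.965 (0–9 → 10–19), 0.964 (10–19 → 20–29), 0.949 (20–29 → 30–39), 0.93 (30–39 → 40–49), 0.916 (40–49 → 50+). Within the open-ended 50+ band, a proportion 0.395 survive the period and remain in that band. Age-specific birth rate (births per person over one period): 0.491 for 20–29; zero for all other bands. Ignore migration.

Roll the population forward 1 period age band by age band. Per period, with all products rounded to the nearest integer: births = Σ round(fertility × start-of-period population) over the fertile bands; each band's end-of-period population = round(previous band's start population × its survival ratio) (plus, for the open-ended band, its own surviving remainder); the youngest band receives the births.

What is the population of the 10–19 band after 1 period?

6224

(Groups numbered youngest = 1 to oldest = 6.)
After projecting period 1:
Births: 10000 * 0.491 = 4910
Group 2: 6450 * 0.965 = 6224
Group 3: 2950 * 0.964 = 2844
Group 4: 10000 * 0.949 = 9490
Group 5: 3200 * 0.93 = 2976
Group 6: 3650 * 0.916 + 9550 * 0.395 = 3343 + 3772 = 7115
Giving 4910 / 6224 / 2844 / 9490 / 2976 / 7115.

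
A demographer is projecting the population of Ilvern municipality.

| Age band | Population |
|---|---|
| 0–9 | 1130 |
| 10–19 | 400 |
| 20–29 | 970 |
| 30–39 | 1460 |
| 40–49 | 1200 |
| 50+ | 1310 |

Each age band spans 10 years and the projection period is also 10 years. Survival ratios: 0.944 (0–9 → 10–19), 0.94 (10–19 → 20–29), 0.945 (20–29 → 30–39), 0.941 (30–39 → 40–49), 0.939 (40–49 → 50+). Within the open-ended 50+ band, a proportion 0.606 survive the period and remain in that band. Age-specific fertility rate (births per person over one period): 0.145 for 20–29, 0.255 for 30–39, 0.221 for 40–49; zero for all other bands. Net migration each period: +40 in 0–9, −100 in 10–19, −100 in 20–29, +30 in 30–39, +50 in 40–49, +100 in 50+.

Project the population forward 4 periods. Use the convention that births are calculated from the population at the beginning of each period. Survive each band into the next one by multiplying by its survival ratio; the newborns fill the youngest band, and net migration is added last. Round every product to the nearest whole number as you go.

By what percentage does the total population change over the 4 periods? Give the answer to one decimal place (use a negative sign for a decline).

— Period 1 —
Births: 970 × 0.145 = 141, 1460 × 0.255 = 372, 1200 × 0.221 = 265 ⇒ total 778
10–19: 1130 × 0.944 = 1067
20–29: 400 × 0.94 = 376
30–39: 970 × 0.945 = 917
40–49: 1460 × 0.941 = 1374
50+: 1200 × 0.939 + 1310 × 0.606 = 1127 + 794 = 1921
Net migration: 0–9 + 40 → 818; 10–19 − 100 → 967; 20–29 − 100 → 276; 30–39 + 30 → 947; 40–49 + 50 → 1424; 50+ + 100 → 2021
Giving 818 / 967 / 276 / 947 / 1424 / 2021.
— Period 2 —
Births: 276 × 0.145 = 40, 947 × 0.255 = 241, 1424 × 0.221 = 315 ⇒ total 596
10–19: 818 × 0.944 = 772
20–29: 967 × 0.94 = 909
30–39: 276 × 0.945 = 261
40–49: 947 × 0.941 = 891
50+: 1424 × 0.939 + 2021 × 0.606 = 1337 + 1225 = 2562
Net migration: 0–9 + 40 → 636; 10–19 − 100 → 672; 20–29 − 100 → 809; 30–39 + 30 → 291; 40–49 + 50 → 941; 50+ + 100 → 2662
Giving 636 / 672 / 809 / 291 / 941 / 2662.
— Period 3 —
Births: 809 × 0.145 = 117, 291 × 0.255 = 74, 941 × 0.221 = 208 ⇒ total 399
10–19: 636 × 0.944 = 600
20–29: 672 × 0.94 = 632
30–39: 809 × 0.945 = 765
40–49: 291 × 0.941 = 274
50+: 941 × 0.939 + 2662 × 0.606 = 884 + 1613 = 2497
Net migration: 0–9 + 40 → 439; 10–19 − 100 → 500; 20–29 − 100 → 532; 30–39 + 30 → 795; 40–49 + 50 → 324; 50+ + 100 → 2597
Giving 439 / 500 / 532 / 795 / 324 / 2597.
— Period 4 —
Births: 532 × 0.145 = 77, 795 × 0.255 = 203, 324 × 0.221 = 72 ⇒ total 352
10–19: 439 × 0.944 = 414
20–29: 500 × 0.94 = 470
30–39: 532 × 0.945 = 503
40–49: 795 × 0.941 = 748
50+: 324 × 0.939 + 2597 × 0.606 = 304 + 1574 = 1878
Net migration: 0–9 + 40 → 392; 10–19 − 100 → 314; 20–29 − 100 → 370; 30–39 + 30 → 533; 40–49 + 50 → 798; 50+ + 100 → 1978
Giving 392 / 314 / 370 / 533 / 798 / 1978.
Total: 6470 → 4385; change = -2085; percentage change = -32.2%

-32.2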